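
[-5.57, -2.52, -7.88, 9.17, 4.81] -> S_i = Random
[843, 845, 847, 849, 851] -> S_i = 843 + 2*i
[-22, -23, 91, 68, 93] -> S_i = Random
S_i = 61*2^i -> [61, 122, 244, 488, 976]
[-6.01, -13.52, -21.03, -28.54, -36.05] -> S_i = -6.01 + -7.51*i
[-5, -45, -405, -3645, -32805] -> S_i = -5*9^i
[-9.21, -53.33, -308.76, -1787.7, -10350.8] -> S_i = -9.21*5.79^i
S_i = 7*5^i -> [7, 35, 175, 875, 4375]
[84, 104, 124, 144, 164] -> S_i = 84 + 20*i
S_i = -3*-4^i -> [-3, 12, -48, 192, -768]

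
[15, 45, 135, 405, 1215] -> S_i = 15*3^i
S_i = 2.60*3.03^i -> [2.6, 7.88, 23.87, 72.33, 219.15]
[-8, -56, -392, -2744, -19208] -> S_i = -8*7^i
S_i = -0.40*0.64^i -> [-0.4, -0.26, -0.16, -0.1, -0.07]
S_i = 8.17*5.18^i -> [8.17, 42.32, 219.22, 1135.56, 5882.22]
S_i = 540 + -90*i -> [540, 450, 360, 270, 180]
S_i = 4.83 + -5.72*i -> [4.83, -0.89, -6.61, -12.33, -18.05]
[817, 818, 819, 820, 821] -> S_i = 817 + 1*i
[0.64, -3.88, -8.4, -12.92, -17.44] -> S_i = 0.64 + -4.52*i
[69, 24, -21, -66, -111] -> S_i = 69 + -45*i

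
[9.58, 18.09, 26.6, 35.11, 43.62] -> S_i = 9.58 + 8.51*i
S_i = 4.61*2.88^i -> [4.61, 13.28, 38.24, 110.12, 317.15]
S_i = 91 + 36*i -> [91, 127, 163, 199, 235]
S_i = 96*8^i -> [96, 768, 6144, 49152, 393216]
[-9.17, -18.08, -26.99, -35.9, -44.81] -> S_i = -9.17 + -8.91*i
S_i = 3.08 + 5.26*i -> [3.08, 8.34, 13.6, 18.86, 24.12]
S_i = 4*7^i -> [4, 28, 196, 1372, 9604]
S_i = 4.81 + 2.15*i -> [4.81, 6.96, 9.11, 11.26, 13.41]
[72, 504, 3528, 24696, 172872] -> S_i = 72*7^i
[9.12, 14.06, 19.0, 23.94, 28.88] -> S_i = 9.12 + 4.94*i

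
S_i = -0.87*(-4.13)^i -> [-0.87, 3.59, -14.84, 61.29, -253.12]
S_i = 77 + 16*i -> [77, 93, 109, 125, 141]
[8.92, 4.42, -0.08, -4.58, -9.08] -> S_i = 8.92 + -4.50*i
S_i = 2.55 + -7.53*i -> [2.55, -4.98, -12.51, -20.04, -27.57]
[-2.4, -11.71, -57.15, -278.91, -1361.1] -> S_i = -2.40*4.88^i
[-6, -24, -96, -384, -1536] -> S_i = -6*4^i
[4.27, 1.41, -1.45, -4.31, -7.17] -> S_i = 4.27 + -2.86*i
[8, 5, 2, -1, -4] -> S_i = 8 + -3*i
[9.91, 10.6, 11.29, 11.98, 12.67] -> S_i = 9.91 + 0.69*i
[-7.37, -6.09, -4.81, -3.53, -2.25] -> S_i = -7.37 + 1.28*i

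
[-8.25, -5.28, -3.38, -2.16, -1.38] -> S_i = -8.25*0.64^i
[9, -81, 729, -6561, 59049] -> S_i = 9*-9^i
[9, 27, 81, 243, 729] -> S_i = 9*3^i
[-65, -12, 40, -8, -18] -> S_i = Random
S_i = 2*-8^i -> [2, -16, 128, -1024, 8192]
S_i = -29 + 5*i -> [-29, -24, -19, -14, -9]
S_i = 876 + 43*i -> [876, 919, 962, 1005, 1048]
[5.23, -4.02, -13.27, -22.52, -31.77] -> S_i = 5.23 + -9.25*i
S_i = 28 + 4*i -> [28, 32, 36, 40, 44]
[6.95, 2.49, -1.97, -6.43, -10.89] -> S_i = 6.95 + -4.46*i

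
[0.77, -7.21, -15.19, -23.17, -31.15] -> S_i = 0.77 + -7.98*i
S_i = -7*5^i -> [-7, -35, -175, -875, -4375]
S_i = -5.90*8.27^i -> [-5.9, -48.79, -403.52, -3337.09, -27597.77]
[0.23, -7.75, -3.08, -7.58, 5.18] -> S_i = Random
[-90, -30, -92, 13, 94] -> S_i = Random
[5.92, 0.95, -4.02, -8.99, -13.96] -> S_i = 5.92 + -4.97*i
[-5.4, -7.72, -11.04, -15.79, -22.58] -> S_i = -5.40*1.43^i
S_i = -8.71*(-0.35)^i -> [-8.71, 3.05, -1.07, 0.37, -0.13]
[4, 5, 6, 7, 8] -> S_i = 4 + 1*i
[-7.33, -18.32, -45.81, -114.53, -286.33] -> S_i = -7.33*2.50^i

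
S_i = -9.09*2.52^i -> [-9.09, -22.91, -57.73, -145.47, -366.58]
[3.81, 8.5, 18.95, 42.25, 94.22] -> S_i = 3.81*2.23^i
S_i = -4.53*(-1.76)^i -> [-4.53, 7.97, -14.03, 24.7, -43.47]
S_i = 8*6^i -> [8, 48, 288, 1728, 10368]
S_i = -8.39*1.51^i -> [-8.39, -12.67, -19.13, -28.89, -43.62]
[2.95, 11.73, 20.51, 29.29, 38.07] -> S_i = 2.95 + 8.78*i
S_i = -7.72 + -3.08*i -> [-7.72, -10.8, -13.88, -16.96, -20.04]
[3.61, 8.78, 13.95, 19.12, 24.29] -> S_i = 3.61 + 5.17*i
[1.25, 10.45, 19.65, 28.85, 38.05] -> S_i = 1.25 + 9.20*i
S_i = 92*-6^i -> [92, -552, 3312, -19872, 119232]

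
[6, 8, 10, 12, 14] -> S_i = 6 + 2*i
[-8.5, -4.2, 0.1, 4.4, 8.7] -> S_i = -8.50 + 4.30*i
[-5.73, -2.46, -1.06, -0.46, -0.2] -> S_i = -5.73*0.43^i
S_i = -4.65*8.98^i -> [-4.65, -41.76, -374.98, -3367.3, -30238.36]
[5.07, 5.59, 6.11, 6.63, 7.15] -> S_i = 5.07 + 0.52*i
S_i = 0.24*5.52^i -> [0.24, 1.32, 7.31, 40.37, 222.83]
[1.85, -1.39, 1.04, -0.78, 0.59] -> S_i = 1.85*(-0.75)^i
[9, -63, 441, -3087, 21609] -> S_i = 9*-7^i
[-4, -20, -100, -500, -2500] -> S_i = -4*5^i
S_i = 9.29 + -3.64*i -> [9.29, 5.65, 2.01, -1.63, -5.27]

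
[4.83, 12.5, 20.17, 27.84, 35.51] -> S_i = 4.83 + 7.67*i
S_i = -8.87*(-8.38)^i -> [-8.87, 74.33, -622.89, 5219.82, -43742.11]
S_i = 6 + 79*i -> [6, 85, 164, 243, 322]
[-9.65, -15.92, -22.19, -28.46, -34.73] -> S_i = -9.65 + -6.27*i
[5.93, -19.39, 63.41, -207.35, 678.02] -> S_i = 5.93*(-3.27)^i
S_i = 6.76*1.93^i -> [6.76, 13.05, 25.18, 48.6, 93.79]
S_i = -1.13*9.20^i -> [-1.13, -10.4, -95.64, -879.92, -8095.24]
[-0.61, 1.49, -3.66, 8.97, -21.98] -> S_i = -0.61*(-2.45)^i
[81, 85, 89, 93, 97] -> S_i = 81 + 4*i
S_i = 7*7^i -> [7, 49, 343, 2401, 16807]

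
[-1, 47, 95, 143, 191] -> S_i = -1 + 48*i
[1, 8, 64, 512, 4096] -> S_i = 1*8^i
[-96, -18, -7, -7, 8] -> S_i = Random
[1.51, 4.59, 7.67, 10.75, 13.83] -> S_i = 1.51 + 3.08*i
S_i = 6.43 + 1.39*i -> [6.43, 7.82, 9.21, 10.6, 11.99]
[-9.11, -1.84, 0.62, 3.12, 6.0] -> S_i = Random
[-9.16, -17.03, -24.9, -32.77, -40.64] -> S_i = -9.16 + -7.87*i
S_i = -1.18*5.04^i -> [-1.18, -5.95, -29.97, -151.07, -761.38]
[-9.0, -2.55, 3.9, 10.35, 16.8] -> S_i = -9.00 + 6.45*i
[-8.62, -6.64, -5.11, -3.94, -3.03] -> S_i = -8.62*0.77^i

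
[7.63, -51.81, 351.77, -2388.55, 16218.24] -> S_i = 7.63*(-6.79)^i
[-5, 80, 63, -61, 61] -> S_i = Random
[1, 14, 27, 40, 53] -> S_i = 1 + 13*i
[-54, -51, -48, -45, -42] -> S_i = -54 + 3*i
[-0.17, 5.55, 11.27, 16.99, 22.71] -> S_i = -0.17 + 5.72*i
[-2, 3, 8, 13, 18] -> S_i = -2 + 5*i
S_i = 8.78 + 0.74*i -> [8.78, 9.52, 10.26, 11.0, 11.74]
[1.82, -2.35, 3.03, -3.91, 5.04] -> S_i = 1.82*(-1.29)^i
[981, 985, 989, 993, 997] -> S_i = 981 + 4*i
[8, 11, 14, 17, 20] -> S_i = 8 + 3*i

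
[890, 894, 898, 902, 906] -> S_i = 890 + 4*i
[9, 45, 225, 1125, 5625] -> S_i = 9*5^i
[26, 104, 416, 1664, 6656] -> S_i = 26*4^i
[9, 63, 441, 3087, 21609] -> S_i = 9*7^i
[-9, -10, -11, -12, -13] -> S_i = -9 + -1*i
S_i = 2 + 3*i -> [2, 5, 8, 11, 14]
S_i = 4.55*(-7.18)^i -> [4.55, -32.67, 234.56, -1684.17, 12092.31]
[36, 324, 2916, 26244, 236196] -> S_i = 36*9^i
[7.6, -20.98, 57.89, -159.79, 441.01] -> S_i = 7.60*(-2.76)^i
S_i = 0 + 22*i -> [0, 22, 44, 66, 88]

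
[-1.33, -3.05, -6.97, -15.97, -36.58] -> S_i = -1.33*2.29^i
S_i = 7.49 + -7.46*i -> [7.49, 0.03, -7.43, -14.89, -22.35]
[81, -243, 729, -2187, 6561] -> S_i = 81*-3^i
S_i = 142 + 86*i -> [142, 228, 314, 400, 486]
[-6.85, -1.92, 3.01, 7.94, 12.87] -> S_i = -6.85 + 4.93*i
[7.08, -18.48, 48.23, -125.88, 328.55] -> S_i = 7.08*(-2.61)^i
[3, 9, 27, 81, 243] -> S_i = 3*3^i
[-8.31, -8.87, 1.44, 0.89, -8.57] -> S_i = Random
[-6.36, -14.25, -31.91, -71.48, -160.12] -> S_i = -6.36*2.24^i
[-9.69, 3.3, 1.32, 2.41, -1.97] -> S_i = Random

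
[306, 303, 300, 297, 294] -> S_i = 306 + -3*i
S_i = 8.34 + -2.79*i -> [8.34, 5.55, 2.76, -0.03, -2.82]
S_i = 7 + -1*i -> [7, 6, 5, 4, 3]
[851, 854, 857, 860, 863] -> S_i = 851 + 3*i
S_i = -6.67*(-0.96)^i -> [-6.67, 6.4, -6.15, 5.9, -5.67]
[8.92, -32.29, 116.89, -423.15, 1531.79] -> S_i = 8.92*(-3.62)^i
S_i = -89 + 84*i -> [-89, -5, 79, 163, 247]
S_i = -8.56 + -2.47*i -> [-8.56, -11.03, -13.5, -15.97, -18.44]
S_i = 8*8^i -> [8, 64, 512, 4096, 32768]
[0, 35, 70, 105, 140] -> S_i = 0 + 35*i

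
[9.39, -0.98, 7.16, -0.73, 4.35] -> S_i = Random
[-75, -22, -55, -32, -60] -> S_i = Random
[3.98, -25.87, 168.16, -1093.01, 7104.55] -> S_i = 3.98*(-6.50)^i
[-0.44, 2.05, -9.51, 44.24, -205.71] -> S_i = -0.44*(-4.65)^i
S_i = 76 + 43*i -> [76, 119, 162, 205, 248]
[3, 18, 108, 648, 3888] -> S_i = 3*6^i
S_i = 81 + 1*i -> [81, 82, 83, 84, 85]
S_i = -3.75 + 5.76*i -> [-3.75, 2.01, 7.77, 13.53, 19.29]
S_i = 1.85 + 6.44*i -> [1.85, 8.29, 14.73, 21.17, 27.61]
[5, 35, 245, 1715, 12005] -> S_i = 5*7^i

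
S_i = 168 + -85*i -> [168, 83, -2, -87, -172]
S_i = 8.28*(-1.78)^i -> [8.28, -14.74, 26.23, -46.7, 83.12]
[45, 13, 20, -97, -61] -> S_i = Random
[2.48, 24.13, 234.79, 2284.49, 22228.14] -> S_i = 2.48*9.73^i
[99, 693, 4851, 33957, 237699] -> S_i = 99*7^i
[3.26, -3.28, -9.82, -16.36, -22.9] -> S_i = 3.26 + -6.54*i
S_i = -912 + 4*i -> [-912, -908, -904, -900, -896]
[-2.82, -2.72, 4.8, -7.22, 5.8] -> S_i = Random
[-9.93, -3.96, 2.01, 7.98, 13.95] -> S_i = -9.93 + 5.97*i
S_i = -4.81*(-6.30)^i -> [-4.81, 30.3, -190.91, 1202.73, -7577.17]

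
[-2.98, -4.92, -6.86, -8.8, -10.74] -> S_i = -2.98 + -1.94*i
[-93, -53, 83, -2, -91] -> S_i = Random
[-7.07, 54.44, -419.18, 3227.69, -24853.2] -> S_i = -7.07*(-7.70)^i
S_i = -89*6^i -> [-89, -534, -3204, -19224, -115344]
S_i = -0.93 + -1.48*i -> [-0.93, -2.41, -3.89, -5.37, -6.85]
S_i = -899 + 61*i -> [-899, -838, -777, -716, -655]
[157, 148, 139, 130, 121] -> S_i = 157 + -9*i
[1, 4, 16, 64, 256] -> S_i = 1*4^i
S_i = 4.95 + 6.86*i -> [4.95, 11.81, 18.67, 25.53, 32.39]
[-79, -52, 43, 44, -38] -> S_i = Random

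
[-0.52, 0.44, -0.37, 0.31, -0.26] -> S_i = -0.52*(-0.84)^i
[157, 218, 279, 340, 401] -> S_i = 157 + 61*i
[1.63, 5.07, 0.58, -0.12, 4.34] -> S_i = Random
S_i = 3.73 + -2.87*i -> [3.73, 0.86, -2.01, -4.88, -7.75]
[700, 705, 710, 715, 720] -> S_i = 700 + 5*i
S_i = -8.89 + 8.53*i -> [-8.89, -0.36, 8.17, 16.7, 25.23]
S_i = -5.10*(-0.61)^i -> [-5.1, 3.11, -1.9, 1.16, -0.71]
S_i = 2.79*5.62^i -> [2.79, 15.68, 88.12, 495.24, 2783.23]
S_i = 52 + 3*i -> [52, 55, 58, 61, 64]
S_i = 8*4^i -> [8, 32, 128, 512, 2048]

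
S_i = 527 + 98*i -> [527, 625, 723, 821, 919]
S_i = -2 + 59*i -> [-2, 57, 116, 175, 234]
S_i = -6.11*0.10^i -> [-6.11, -0.61, -0.06, -0.01, -0.0]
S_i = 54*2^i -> [54, 108, 216, 432, 864]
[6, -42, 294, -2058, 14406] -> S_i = 6*-7^i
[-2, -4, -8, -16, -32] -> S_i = -2*2^i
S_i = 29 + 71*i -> [29, 100, 171, 242, 313]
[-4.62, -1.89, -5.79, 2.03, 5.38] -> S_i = Random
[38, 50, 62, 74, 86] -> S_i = 38 + 12*i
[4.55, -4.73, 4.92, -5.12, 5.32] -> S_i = 4.55*(-1.04)^i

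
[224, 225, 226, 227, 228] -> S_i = 224 + 1*i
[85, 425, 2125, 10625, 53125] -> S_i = 85*5^i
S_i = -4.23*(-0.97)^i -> [-4.23, 4.1, -3.98, 3.86, -3.74]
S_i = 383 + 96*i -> [383, 479, 575, 671, 767]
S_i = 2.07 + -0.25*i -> [2.07, 1.82, 1.57, 1.32, 1.07]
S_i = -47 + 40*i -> [-47, -7, 33, 73, 113]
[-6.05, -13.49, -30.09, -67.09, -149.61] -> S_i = -6.05*2.23^i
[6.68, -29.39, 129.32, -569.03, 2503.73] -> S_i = 6.68*(-4.40)^i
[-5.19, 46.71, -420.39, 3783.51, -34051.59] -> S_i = -5.19*(-9.00)^i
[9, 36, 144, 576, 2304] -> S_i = 9*4^i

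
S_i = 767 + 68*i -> [767, 835, 903, 971, 1039]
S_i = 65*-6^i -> [65, -390, 2340, -14040, 84240]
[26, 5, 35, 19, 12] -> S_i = Random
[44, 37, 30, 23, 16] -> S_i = 44 + -7*i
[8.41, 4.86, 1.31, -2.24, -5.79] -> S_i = 8.41 + -3.55*i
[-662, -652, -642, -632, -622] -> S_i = -662 + 10*i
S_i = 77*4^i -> [77, 308, 1232, 4928, 19712]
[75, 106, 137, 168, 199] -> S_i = 75 + 31*i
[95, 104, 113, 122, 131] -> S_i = 95 + 9*i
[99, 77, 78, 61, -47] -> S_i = Random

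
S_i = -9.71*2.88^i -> [-9.71, -27.96, -80.54, -231.95, -668.02]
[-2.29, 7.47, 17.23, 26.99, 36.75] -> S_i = -2.29 + 9.76*i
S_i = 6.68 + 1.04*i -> [6.68, 7.72, 8.76, 9.8, 10.84]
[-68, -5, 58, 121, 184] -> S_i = -68 + 63*i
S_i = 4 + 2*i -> [4, 6, 8, 10, 12]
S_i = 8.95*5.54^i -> [8.95, 49.58, 274.69, 1521.78, 8430.67]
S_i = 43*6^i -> [43, 258, 1548, 9288, 55728]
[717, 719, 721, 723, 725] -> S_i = 717 + 2*i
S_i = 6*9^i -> [6, 54, 486, 4374, 39366]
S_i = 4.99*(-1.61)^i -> [4.99, -8.03, 12.93, -20.82, 33.53]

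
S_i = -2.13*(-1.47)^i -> [-2.13, 3.13, -4.6, 6.77, -9.95]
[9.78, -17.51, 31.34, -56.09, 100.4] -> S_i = 9.78*(-1.79)^i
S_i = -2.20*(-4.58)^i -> [-2.2, 10.08, -46.15, 211.36, -968.02]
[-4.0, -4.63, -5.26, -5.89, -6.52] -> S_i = -4.00 + -0.63*i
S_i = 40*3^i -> [40, 120, 360, 1080, 3240]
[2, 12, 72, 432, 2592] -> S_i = 2*6^i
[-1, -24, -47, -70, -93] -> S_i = -1 + -23*i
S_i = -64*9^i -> [-64, -576, -5184, -46656, -419904]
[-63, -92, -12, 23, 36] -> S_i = Random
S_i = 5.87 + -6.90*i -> [5.87, -1.03, -7.93, -14.83, -21.73]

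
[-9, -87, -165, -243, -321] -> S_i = -9 + -78*i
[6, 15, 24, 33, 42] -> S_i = 6 + 9*i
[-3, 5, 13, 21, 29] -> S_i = -3 + 8*i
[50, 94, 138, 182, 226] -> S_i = 50 + 44*i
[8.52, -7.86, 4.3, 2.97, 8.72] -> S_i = Random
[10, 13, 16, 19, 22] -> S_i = 10 + 3*i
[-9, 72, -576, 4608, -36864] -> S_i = -9*-8^i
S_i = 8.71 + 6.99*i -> [8.71, 15.7, 22.69, 29.68, 36.67]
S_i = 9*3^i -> [9, 27, 81, 243, 729]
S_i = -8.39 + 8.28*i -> [-8.39, -0.11, 8.17, 16.45, 24.73]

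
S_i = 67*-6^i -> [67, -402, 2412, -14472, 86832]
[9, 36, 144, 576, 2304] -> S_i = 9*4^i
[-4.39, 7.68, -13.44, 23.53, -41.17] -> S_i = -4.39*(-1.75)^i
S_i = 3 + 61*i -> [3, 64, 125, 186, 247]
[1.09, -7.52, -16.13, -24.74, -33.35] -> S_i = 1.09 + -8.61*i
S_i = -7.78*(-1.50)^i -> [-7.78, 11.67, -17.5, 26.26, -39.39]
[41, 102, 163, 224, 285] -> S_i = 41 + 61*i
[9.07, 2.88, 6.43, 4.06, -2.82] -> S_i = Random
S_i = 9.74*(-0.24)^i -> [9.74, -2.34, 0.56, -0.13, 0.03]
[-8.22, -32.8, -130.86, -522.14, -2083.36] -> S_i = -8.22*3.99^i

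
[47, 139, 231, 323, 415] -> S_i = 47 + 92*i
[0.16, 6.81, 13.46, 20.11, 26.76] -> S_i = 0.16 + 6.65*i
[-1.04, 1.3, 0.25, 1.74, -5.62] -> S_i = Random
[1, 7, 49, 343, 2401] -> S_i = 1*7^i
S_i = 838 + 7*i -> [838, 845, 852, 859, 866]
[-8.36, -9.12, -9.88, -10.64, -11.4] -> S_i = -8.36 + -0.76*i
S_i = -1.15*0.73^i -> [-1.15, -0.84, -0.61, -0.45, -0.33]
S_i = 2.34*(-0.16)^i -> [2.34, -0.37, 0.06, -0.01, 0.0]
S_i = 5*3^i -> [5, 15, 45, 135, 405]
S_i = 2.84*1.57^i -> [2.84, 4.46, 7.0, 10.99, 17.26]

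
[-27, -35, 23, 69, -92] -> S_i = Random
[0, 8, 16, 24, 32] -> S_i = 0 + 8*i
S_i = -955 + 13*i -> [-955, -942, -929, -916, -903]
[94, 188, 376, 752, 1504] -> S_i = 94*2^i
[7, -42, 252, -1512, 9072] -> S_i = 7*-6^i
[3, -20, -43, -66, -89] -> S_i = 3 + -23*i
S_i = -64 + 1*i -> [-64, -63, -62, -61, -60]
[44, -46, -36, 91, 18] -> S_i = Random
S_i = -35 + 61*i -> [-35, 26, 87, 148, 209]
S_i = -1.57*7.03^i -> [-1.57, -11.04, -77.59, -545.46, -3834.61]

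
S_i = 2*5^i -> [2, 10, 50, 250, 1250]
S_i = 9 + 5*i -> [9, 14, 19, 24, 29]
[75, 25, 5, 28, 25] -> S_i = Random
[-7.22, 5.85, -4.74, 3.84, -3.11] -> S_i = -7.22*(-0.81)^i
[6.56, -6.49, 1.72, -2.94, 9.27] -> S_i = Random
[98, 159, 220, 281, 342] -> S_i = 98 + 61*i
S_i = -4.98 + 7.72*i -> [-4.98, 2.74, 10.46, 18.18, 25.9]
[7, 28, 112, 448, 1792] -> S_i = 7*4^i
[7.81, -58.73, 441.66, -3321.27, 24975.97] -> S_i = 7.81*(-7.52)^i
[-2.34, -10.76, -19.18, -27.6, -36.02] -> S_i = -2.34 + -8.42*i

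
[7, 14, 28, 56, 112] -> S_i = 7*2^i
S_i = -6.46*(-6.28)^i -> [-6.46, 40.57, -254.77, 1599.97, -10047.8]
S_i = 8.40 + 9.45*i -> [8.4, 17.85, 27.3, 36.75, 46.2]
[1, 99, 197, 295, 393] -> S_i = 1 + 98*i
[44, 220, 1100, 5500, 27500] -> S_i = 44*5^i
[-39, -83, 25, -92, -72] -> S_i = Random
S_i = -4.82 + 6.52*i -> [-4.82, 1.7, 8.22, 14.74, 21.26]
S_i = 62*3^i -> [62, 186, 558, 1674, 5022]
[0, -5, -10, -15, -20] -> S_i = 0 + -5*i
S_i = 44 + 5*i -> [44, 49, 54, 59, 64]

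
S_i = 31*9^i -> [31, 279, 2511, 22599, 203391]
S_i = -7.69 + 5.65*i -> [-7.69, -2.04, 3.61, 9.26, 14.91]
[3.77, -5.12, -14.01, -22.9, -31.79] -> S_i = 3.77 + -8.89*i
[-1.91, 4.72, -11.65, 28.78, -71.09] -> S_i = -1.91*(-2.47)^i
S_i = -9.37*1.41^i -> [-9.37, -13.21, -18.63, -26.27, -37.04]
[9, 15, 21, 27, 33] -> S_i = 9 + 6*i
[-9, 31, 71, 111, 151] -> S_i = -9 + 40*i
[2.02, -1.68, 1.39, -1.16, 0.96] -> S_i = 2.02*(-0.83)^i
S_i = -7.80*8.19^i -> [-7.8, -63.88, -523.19, -4284.96, -35093.78]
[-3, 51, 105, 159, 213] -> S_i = -3 + 54*i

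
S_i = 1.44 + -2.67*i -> [1.44, -1.23, -3.9, -6.57, -9.24]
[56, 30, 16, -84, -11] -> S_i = Random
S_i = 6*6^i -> [6, 36, 216, 1296, 7776]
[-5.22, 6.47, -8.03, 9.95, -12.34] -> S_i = -5.22*(-1.24)^i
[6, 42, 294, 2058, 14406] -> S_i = 6*7^i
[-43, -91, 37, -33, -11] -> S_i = Random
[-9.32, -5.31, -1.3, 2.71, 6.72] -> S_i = -9.32 + 4.01*i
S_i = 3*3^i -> [3, 9, 27, 81, 243]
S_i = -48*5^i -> [-48, -240, -1200, -6000, -30000]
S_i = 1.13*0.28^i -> [1.13, 0.32, 0.09, 0.02, 0.01]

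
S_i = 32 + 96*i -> [32, 128, 224, 320, 416]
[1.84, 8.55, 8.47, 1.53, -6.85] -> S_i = Random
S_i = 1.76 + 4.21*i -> [1.76, 5.97, 10.18, 14.39, 18.6]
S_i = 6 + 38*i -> [6, 44, 82, 120, 158]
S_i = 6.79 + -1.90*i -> [6.79, 4.89, 2.99, 1.09, -0.81]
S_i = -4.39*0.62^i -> [-4.39, -2.72, -1.69, -1.05, -0.65]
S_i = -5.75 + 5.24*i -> [-5.75, -0.51, 4.73, 9.97, 15.21]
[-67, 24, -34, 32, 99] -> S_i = Random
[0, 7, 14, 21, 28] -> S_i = 0 + 7*i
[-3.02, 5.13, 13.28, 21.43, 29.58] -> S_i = -3.02 + 8.15*i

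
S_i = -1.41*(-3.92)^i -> [-1.41, 5.53, -21.67, 84.93, -332.94]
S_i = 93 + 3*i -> [93, 96, 99, 102, 105]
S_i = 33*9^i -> [33, 297, 2673, 24057, 216513]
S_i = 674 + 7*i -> [674, 681, 688, 695, 702]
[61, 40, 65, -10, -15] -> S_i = Random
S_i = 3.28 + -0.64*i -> [3.28, 2.64, 2.0, 1.36, 0.72]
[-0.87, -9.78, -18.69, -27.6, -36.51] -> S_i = -0.87 + -8.91*i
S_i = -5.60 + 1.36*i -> [-5.6, -4.24, -2.88, -1.52, -0.16]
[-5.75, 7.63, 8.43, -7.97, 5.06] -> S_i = Random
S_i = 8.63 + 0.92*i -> [8.63, 9.55, 10.47, 11.39, 12.31]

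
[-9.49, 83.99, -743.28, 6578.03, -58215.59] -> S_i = -9.49*(-8.85)^i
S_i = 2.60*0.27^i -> [2.6, 0.7, 0.19, 0.05, 0.01]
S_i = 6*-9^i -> [6, -54, 486, -4374, 39366]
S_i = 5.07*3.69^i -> [5.07, 18.71, 69.03, 254.73, 939.97]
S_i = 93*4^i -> [93, 372, 1488, 5952, 23808]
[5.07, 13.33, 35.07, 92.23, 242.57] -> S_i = 5.07*2.63^i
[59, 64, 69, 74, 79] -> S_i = 59 + 5*i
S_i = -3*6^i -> [-3, -18, -108, -648, -3888]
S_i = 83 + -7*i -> [83, 76, 69, 62, 55]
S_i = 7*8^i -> [7, 56, 448, 3584, 28672]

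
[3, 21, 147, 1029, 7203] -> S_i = 3*7^i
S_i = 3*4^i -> [3, 12, 48, 192, 768]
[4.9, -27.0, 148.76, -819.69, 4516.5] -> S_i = 4.90*(-5.51)^i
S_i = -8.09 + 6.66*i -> [-8.09, -1.43, 5.23, 11.89, 18.55]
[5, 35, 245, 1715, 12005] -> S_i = 5*7^i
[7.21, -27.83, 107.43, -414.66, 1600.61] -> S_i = 7.21*(-3.86)^i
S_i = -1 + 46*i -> [-1, 45, 91, 137, 183]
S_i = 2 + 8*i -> [2, 10, 18, 26, 34]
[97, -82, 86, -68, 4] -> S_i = Random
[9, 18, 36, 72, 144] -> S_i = 9*2^i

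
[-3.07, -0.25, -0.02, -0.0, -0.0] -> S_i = -3.07*0.08^i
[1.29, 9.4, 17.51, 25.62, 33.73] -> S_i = 1.29 + 8.11*i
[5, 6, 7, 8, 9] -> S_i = 5 + 1*i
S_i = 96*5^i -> [96, 480, 2400, 12000, 60000]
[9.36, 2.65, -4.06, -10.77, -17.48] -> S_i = 9.36 + -6.71*i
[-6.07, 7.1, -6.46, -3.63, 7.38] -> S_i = Random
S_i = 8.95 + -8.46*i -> [8.95, 0.49, -7.97, -16.43, -24.89]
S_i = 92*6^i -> [92, 552, 3312, 19872, 119232]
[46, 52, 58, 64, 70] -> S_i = 46 + 6*i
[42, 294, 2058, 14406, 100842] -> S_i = 42*7^i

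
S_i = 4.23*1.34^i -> [4.23, 5.67, 7.6, 10.18, 13.64]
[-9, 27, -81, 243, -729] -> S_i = -9*-3^i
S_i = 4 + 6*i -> [4, 10, 16, 22, 28]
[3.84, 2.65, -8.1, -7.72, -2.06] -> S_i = Random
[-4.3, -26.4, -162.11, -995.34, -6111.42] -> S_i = -4.30*6.14^i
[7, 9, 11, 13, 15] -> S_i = 7 + 2*i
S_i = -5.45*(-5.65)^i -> [-5.45, 30.79, -173.98, 982.97, -5553.8]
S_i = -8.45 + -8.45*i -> [-8.45, -16.9, -25.35, -33.8, -42.25]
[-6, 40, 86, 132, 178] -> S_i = -6 + 46*i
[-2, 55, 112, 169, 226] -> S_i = -2 + 57*i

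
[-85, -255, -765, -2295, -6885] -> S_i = -85*3^i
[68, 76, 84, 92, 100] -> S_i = 68 + 8*i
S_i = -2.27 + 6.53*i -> [-2.27, 4.26, 10.79, 17.32, 23.85]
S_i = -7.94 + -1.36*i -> [-7.94, -9.3, -10.66, -12.02, -13.38]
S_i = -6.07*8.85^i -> [-6.07, -53.72, -475.42, -4207.45, -37235.89]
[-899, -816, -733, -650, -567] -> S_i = -899 + 83*i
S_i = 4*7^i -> [4, 28, 196, 1372, 9604]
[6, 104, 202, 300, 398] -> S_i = 6 + 98*i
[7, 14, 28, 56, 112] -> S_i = 7*2^i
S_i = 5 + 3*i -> [5, 8, 11, 14, 17]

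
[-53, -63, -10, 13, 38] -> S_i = Random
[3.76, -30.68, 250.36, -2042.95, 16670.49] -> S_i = 3.76*(-8.16)^i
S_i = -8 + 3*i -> [-8, -5, -2, 1, 4]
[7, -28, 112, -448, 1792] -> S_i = 7*-4^i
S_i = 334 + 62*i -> [334, 396, 458, 520, 582]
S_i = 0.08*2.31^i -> [0.08, 0.18, 0.43, 0.99, 2.28]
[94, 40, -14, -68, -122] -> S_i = 94 + -54*i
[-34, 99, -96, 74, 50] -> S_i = Random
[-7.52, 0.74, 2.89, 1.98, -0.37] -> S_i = Random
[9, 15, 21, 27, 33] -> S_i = 9 + 6*i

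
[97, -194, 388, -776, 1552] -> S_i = 97*-2^i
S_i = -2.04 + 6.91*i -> [-2.04, 4.87, 11.78, 18.69, 25.6]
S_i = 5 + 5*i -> [5, 10, 15, 20, 25]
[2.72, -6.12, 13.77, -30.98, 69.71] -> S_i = 2.72*(-2.25)^i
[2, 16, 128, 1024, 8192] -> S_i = 2*8^i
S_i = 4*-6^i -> [4, -24, 144, -864, 5184]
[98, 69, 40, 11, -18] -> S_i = 98 + -29*i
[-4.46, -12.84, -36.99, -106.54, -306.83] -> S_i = -4.46*2.88^i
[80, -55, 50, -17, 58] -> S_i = Random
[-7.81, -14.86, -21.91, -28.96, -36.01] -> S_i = -7.81 + -7.05*i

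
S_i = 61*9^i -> [61, 549, 4941, 44469, 400221]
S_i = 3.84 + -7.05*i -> [3.84, -3.21, -10.26, -17.31, -24.36]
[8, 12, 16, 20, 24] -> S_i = 8 + 4*i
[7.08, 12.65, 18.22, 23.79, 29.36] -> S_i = 7.08 + 5.57*i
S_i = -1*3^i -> [-1, -3, -9, -27, -81]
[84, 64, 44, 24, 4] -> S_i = 84 + -20*i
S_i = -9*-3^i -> [-9, 27, -81, 243, -729]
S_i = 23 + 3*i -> [23, 26, 29, 32, 35]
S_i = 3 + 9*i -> [3, 12, 21, 30, 39]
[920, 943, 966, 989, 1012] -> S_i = 920 + 23*i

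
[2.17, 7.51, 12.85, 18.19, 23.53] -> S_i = 2.17 + 5.34*i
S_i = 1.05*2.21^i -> [1.05, 2.32, 5.13, 11.33, 25.05]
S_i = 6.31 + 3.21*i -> [6.31, 9.52, 12.73, 15.94, 19.15]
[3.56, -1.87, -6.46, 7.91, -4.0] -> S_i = Random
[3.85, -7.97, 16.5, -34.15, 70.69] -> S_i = 3.85*(-2.07)^i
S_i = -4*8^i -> [-4, -32, -256, -2048, -16384]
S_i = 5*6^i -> [5, 30, 180, 1080, 6480]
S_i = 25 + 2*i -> [25, 27, 29, 31, 33]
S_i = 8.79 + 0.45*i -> [8.79, 9.24, 9.69, 10.14, 10.59]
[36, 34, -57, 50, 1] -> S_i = Random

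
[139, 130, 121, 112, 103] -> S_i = 139 + -9*i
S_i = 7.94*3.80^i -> [7.94, 30.17, 114.65, 435.68, 1655.6]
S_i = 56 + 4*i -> [56, 60, 64, 68, 72]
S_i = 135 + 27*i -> [135, 162, 189, 216, 243]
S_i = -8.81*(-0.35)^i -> [-8.81, 3.08, -1.08, 0.38, -0.13]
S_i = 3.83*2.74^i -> [3.83, 10.49, 28.75, 78.79, 215.87]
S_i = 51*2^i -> [51, 102, 204, 408, 816]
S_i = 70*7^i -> [70, 490, 3430, 24010, 168070]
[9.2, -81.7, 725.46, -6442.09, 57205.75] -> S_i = 9.20*(-8.88)^i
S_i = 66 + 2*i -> [66, 68, 70, 72, 74]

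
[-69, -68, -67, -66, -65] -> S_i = -69 + 1*i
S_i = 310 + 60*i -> [310, 370, 430, 490, 550]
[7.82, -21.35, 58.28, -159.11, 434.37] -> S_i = 7.82*(-2.73)^i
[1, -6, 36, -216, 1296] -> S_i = 1*-6^i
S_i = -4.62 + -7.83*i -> [-4.62, -12.45, -20.28, -28.11, -35.94]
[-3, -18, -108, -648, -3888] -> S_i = -3*6^i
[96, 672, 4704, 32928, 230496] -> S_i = 96*7^i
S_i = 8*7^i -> [8, 56, 392, 2744, 19208]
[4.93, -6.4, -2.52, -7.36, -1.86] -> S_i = Random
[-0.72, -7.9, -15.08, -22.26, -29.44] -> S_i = -0.72 + -7.18*i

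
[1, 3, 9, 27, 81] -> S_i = 1*3^i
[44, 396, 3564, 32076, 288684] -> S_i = 44*9^i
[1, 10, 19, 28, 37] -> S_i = 1 + 9*i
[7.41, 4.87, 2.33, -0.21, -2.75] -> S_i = 7.41 + -2.54*i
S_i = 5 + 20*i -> [5, 25, 45, 65, 85]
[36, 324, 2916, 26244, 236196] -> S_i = 36*9^i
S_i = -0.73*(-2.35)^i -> [-0.73, 1.72, -4.03, 9.47, -22.26]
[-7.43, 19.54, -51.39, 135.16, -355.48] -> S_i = -7.43*(-2.63)^i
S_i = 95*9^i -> [95, 855, 7695, 69255, 623295]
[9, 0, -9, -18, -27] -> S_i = 9 + -9*i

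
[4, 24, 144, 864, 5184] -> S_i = 4*6^i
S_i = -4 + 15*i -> [-4, 11, 26, 41, 56]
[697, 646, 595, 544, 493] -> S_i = 697 + -51*i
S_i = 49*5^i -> [49, 245, 1225, 6125, 30625]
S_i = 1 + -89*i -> [1, -88, -177, -266, -355]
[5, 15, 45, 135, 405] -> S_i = 5*3^i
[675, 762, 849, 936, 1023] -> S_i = 675 + 87*i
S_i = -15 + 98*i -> [-15, 83, 181, 279, 377]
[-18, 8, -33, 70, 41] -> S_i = Random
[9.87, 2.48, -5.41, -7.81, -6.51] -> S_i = Random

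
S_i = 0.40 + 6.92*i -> [0.4, 7.32, 14.24, 21.16, 28.08]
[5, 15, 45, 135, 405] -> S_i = 5*3^i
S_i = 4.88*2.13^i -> [4.88, 10.39, 22.14, 47.16, 100.45]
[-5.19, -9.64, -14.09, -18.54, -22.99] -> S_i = -5.19 + -4.45*i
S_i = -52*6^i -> [-52, -312, -1872, -11232, -67392]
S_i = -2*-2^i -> [-2, 4, -8, 16, -32]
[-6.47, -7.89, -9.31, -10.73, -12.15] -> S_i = -6.47 + -1.42*i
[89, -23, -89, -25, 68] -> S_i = Random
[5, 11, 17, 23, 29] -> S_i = 5 + 6*i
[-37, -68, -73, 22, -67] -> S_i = Random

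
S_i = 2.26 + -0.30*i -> [2.26, 1.96, 1.66, 1.36, 1.06]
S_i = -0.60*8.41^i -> [-0.6, -5.05, -42.44, -356.89, -3001.48]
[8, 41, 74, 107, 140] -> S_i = 8 + 33*i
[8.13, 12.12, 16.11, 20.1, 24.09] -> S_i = 8.13 + 3.99*i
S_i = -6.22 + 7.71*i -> [-6.22, 1.49, 9.2, 16.91, 24.62]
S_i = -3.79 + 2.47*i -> [-3.79, -1.32, 1.15, 3.62, 6.09]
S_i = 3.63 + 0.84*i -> [3.63, 4.47, 5.31, 6.15, 6.99]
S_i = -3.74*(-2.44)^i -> [-3.74, 9.13, -22.27, 54.33, -132.57]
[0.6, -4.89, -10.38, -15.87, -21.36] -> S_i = 0.60 + -5.49*i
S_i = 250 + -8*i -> [250, 242, 234, 226, 218]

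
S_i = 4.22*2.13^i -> [4.22, 8.99, 19.15, 40.78, 86.86]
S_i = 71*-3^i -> [71, -213, 639, -1917, 5751]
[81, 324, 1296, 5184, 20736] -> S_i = 81*4^i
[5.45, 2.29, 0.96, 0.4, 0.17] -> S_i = 5.45*0.42^i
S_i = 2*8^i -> [2, 16, 128, 1024, 8192]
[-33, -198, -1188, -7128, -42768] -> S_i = -33*6^i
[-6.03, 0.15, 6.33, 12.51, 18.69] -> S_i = -6.03 + 6.18*i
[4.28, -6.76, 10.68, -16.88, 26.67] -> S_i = 4.28*(-1.58)^i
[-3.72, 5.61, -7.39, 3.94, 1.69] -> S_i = Random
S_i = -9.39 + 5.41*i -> [-9.39, -3.98, 1.43, 6.84, 12.25]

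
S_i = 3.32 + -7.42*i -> [3.32, -4.1, -11.52, -18.94, -26.36]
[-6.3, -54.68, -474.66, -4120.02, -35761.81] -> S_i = -6.30*8.68^i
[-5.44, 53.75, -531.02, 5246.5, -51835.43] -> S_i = -5.44*(-9.88)^i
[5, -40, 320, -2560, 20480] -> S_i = 5*-8^i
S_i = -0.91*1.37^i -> [-0.91, -1.25, -1.71, -2.34, -3.21]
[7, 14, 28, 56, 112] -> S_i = 7*2^i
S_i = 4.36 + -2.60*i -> [4.36, 1.76, -0.84, -3.44, -6.04]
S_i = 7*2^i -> [7, 14, 28, 56, 112]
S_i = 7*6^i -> [7, 42, 252, 1512, 9072]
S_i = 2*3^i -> [2, 6, 18, 54, 162]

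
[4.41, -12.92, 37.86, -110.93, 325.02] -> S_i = 4.41*(-2.93)^i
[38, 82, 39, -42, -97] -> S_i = Random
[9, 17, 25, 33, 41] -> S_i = 9 + 8*i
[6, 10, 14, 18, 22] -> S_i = 6 + 4*i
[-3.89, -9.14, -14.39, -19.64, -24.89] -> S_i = -3.89 + -5.25*i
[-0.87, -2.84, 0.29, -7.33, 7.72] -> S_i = Random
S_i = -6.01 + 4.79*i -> [-6.01, -1.22, 3.57, 8.36, 13.15]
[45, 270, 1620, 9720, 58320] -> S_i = 45*6^i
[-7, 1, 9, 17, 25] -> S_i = -7 + 8*i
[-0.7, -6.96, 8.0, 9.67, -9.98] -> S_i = Random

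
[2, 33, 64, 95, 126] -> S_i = 2 + 31*i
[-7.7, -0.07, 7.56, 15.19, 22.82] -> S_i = -7.70 + 7.63*i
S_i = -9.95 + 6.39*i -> [-9.95, -3.56, 2.83, 9.22, 15.61]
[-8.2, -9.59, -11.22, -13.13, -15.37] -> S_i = -8.20*1.17^i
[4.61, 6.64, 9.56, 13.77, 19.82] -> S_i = 4.61*1.44^i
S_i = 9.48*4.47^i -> [9.48, 42.38, 189.42, 846.7, 3784.76]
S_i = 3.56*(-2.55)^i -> [3.56, -9.08, 23.15, -59.03, 150.53]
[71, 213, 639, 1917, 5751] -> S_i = 71*3^i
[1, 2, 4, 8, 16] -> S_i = 1*2^i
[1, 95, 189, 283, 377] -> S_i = 1 + 94*i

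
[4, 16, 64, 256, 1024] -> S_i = 4*4^i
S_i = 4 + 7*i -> [4, 11, 18, 25, 32]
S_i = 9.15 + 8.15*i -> [9.15, 17.3, 25.45, 33.6, 41.75]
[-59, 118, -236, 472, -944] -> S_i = -59*-2^i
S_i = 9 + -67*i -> [9, -58, -125, -192, -259]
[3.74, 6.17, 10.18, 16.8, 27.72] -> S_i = 3.74*1.65^i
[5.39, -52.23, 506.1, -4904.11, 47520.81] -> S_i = 5.39*(-9.69)^i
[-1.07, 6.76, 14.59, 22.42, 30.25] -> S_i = -1.07 + 7.83*i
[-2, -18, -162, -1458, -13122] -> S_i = -2*9^i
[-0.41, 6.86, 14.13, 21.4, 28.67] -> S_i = -0.41 + 7.27*i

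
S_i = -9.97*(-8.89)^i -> [-9.97, 88.63, -787.95, 7004.88, -62273.35]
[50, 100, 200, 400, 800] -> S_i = 50*2^i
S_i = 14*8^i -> [14, 112, 896, 7168, 57344]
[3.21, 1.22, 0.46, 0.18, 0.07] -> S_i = 3.21*0.38^i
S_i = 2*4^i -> [2, 8, 32, 128, 512]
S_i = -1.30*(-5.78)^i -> [-1.3, 7.51, -43.43, 251.03, -1450.96]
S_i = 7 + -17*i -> [7, -10, -27, -44, -61]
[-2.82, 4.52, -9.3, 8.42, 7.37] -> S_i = Random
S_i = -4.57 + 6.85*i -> [-4.57, 2.28, 9.13, 15.98, 22.83]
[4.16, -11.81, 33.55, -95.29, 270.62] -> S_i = 4.16*(-2.84)^i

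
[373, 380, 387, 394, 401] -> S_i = 373 + 7*i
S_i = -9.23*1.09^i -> [-9.23, -10.06, -10.97, -11.95, -13.03]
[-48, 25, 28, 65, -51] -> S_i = Random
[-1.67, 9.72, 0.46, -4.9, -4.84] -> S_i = Random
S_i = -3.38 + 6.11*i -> [-3.38, 2.73, 8.84, 14.95, 21.06]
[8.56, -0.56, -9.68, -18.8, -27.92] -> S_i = 8.56 + -9.12*i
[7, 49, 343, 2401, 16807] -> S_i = 7*7^i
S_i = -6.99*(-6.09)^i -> [-6.99, 42.57, -259.25, 1578.81, -9614.93]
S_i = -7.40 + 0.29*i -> [-7.4, -7.11, -6.82, -6.53, -6.24]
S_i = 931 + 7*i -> [931, 938, 945, 952, 959]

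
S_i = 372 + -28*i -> [372, 344, 316, 288, 260]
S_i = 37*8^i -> [37, 296, 2368, 18944, 151552]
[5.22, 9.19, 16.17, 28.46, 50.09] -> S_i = 5.22*1.76^i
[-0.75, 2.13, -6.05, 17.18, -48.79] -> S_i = -0.75*(-2.84)^i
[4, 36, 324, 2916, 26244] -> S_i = 4*9^i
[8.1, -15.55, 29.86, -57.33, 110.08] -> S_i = 8.10*(-1.92)^i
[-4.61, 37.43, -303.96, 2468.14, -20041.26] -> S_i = -4.61*(-8.12)^i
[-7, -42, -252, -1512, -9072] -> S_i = -7*6^i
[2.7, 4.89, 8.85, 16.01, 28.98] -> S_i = 2.70*1.81^i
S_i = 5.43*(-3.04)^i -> [5.43, -16.51, 50.18, -152.55, 463.76]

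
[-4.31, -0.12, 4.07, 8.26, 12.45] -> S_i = -4.31 + 4.19*i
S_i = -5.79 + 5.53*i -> [-5.79, -0.26, 5.27, 10.8, 16.33]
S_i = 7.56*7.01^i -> [7.56, 53.0, 371.5, 2604.21, 18255.51]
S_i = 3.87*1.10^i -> [3.87, 4.26, 4.68, 5.15, 5.67]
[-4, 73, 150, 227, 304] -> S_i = -4 + 77*i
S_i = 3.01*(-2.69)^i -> [3.01, -8.1, 21.78, -58.59, 157.61]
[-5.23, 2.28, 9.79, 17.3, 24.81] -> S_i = -5.23 + 7.51*i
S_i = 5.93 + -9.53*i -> [5.93, -3.6, -13.13, -22.66, -32.19]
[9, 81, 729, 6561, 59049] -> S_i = 9*9^i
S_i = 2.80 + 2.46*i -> [2.8, 5.26, 7.72, 10.18, 12.64]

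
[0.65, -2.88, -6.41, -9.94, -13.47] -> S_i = 0.65 + -3.53*i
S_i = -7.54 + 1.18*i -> [-7.54, -6.36, -5.18, -4.0, -2.82]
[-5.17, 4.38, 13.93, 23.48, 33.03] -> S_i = -5.17 + 9.55*i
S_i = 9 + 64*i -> [9, 73, 137, 201, 265]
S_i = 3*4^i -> [3, 12, 48, 192, 768]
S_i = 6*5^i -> [6, 30, 150, 750, 3750]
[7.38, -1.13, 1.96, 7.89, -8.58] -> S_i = Random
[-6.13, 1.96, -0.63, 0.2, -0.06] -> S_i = -6.13*(-0.32)^i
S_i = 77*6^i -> [77, 462, 2772, 16632, 99792]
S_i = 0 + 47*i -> [0, 47, 94, 141, 188]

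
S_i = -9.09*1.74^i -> [-9.09, -15.82, -27.52, -47.89, -83.32]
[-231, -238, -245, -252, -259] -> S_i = -231 + -7*i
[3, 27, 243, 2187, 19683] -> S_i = 3*9^i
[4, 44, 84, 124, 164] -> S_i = 4 + 40*i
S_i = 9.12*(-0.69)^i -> [9.12, -6.29, 4.34, -3.0, 2.07]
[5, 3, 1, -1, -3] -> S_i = 5 + -2*i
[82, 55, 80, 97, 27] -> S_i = Random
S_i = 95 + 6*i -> [95, 101, 107, 113, 119]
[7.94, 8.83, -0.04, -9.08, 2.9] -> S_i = Random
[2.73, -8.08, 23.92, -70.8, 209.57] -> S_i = 2.73*(-2.96)^i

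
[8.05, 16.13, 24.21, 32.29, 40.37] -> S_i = 8.05 + 8.08*i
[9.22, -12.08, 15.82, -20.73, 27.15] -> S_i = 9.22*(-1.31)^i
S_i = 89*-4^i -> [89, -356, 1424, -5696, 22784]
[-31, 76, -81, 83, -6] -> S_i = Random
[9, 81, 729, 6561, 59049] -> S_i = 9*9^i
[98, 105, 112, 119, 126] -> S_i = 98 + 7*i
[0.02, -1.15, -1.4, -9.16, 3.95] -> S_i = Random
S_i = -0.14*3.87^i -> [-0.14, -0.54, -2.1, -8.11, -31.4]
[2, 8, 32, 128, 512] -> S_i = 2*4^i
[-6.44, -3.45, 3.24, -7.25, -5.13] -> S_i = Random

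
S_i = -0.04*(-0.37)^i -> [-0.04, 0.01, -0.01, 0.0, -0.0]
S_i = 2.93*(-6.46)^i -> [2.93, -18.93, 122.27, -789.89, 5102.67]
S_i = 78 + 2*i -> [78, 80, 82, 84, 86]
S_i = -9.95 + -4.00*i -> [-9.95, -13.95, -17.95, -21.95, -25.95]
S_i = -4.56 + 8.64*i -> [-4.56, 4.08, 12.72, 21.36, 30.0]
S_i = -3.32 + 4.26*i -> [-3.32, 0.94, 5.2, 9.46, 13.72]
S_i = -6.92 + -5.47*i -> [-6.92, -12.39, -17.86, -23.33, -28.8]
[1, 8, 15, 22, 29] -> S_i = 1 + 7*i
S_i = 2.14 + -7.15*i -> [2.14, -5.01, -12.16, -19.31, -26.46]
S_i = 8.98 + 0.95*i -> [8.98, 9.93, 10.88, 11.83, 12.78]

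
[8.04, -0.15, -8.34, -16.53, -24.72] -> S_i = 8.04 + -8.19*i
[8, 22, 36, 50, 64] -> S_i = 8 + 14*i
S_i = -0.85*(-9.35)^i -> [-0.85, 7.95, -74.31, 694.79, -6496.29]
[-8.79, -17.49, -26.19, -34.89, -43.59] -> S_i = -8.79 + -8.70*i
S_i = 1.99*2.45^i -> [1.99, 4.88, 11.94, 29.27, 71.7]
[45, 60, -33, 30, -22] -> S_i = Random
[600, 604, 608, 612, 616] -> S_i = 600 + 4*i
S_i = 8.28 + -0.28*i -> [8.28, 8.0, 7.72, 7.44, 7.16]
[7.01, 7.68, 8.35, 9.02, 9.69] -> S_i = 7.01 + 0.67*i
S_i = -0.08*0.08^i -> [-0.08, -0.01, -0.0, -0.0, -0.0]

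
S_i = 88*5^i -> [88, 440, 2200, 11000, 55000]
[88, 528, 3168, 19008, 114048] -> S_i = 88*6^i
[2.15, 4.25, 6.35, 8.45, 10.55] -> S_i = 2.15 + 2.10*i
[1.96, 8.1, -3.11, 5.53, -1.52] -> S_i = Random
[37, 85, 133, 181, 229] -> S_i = 37 + 48*i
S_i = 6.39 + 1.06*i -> [6.39, 7.45, 8.51, 9.57, 10.63]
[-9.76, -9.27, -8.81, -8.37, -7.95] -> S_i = -9.76*0.95^i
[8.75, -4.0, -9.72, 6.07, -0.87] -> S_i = Random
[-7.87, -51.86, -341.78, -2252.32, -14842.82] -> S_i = -7.87*6.59^i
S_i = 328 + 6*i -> [328, 334, 340, 346, 352]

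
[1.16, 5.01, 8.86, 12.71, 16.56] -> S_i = 1.16 + 3.85*i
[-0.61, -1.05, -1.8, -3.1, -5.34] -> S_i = -0.61*1.72^i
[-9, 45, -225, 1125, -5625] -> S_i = -9*-5^i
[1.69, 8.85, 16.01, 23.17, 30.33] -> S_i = 1.69 + 7.16*i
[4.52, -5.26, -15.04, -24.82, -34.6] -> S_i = 4.52 + -9.78*i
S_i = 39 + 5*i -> [39, 44, 49, 54, 59]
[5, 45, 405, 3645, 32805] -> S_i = 5*9^i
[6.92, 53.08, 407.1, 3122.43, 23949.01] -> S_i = 6.92*7.67^i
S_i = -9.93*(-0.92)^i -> [-9.93, 9.14, -8.4, 7.73, -7.11]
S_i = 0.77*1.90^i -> [0.77, 1.46, 2.78, 5.28, 10.03]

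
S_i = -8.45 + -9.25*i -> [-8.45, -17.7, -26.95, -36.2, -45.45]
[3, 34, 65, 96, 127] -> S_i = 3 + 31*i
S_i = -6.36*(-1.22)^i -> [-6.36, 7.76, -9.47, 11.55, -14.09]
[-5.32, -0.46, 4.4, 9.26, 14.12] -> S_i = -5.32 + 4.86*i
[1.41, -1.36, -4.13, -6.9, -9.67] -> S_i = 1.41 + -2.77*i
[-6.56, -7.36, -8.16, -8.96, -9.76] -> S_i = -6.56 + -0.80*i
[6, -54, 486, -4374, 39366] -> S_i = 6*-9^i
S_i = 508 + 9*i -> [508, 517, 526, 535, 544]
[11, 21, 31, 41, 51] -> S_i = 11 + 10*i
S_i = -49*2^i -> [-49, -98, -196, -392, -784]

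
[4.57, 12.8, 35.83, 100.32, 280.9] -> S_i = 4.57*2.80^i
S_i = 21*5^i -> [21, 105, 525, 2625, 13125]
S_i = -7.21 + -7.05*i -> [-7.21, -14.26, -21.31, -28.36, -35.41]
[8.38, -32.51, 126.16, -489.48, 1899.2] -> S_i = 8.38*(-3.88)^i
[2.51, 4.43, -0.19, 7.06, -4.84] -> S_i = Random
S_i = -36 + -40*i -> [-36, -76, -116, -156, -196]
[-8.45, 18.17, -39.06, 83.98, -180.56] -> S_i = -8.45*(-2.15)^i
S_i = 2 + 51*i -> [2, 53, 104, 155, 206]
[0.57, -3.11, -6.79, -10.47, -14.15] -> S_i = 0.57 + -3.68*i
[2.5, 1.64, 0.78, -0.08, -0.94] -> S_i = 2.50 + -0.86*i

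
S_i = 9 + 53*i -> [9, 62, 115, 168, 221]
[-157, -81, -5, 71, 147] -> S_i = -157 + 76*i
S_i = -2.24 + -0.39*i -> [-2.24, -2.63, -3.02, -3.41, -3.8]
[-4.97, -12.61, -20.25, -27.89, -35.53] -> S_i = -4.97 + -7.64*i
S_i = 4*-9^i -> [4, -36, 324, -2916, 26244]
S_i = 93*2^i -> [93, 186, 372, 744, 1488]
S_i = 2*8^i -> [2, 16, 128, 1024, 8192]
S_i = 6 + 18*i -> [6, 24, 42, 60, 78]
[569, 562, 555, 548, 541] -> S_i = 569 + -7*i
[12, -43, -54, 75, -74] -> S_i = Random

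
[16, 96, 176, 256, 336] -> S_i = 16 + 80*i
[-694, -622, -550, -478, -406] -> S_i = -694 + 72*i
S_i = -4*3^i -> [-4, -12, -36, -108, -324]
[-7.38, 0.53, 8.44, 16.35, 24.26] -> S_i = -7.38 + 7.91*i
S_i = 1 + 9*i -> [1, 10, 19, 28, 37]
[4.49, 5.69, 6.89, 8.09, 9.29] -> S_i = 4.49 + 1.20*i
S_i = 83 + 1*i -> [83, 84, 85, 86, 87]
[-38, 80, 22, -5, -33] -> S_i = Random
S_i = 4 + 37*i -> [4, 41, 78, 115, 152]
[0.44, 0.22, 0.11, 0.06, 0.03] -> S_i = 0.44*0.50^i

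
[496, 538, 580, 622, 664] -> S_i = 496 + 42*i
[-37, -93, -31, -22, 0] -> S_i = Random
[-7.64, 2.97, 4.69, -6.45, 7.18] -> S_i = Random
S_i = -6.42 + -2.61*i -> [-6.42, -9.03, -11.64, -14.25, -16.86]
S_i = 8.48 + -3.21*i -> [8.48, 5.27, 2.06, -1.15, -4.36]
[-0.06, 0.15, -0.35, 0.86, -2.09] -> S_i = -0.06*(-2.43)^i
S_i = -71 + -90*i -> [-71, -161, -251, -341, -431]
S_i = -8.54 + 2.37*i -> [-8.54, -6.17, -3.8, -1.43, 0.94]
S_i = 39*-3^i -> [39, -117, 351, -1053, 3159]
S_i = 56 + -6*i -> [56, 50, 44, 38, 32]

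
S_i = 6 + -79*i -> [6, -73, -152, -231, -310]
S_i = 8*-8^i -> [8, -64, 512, -4096, 32768]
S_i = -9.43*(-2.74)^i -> [-9.43, 25.84, -70.8, 193.98, -531.51]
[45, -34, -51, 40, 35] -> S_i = Random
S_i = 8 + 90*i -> [8, 98, 188, 278, 368]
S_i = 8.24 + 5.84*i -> [8.24, 14.08, 19.92, 25.76, 31.6]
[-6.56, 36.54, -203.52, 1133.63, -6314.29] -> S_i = -6.56*(-5.57)^i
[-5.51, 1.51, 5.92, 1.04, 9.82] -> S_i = Random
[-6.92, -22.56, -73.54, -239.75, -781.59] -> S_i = -6.92*3.26^i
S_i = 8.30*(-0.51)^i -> [8.3, -4.23, 2.16, -1.1, 0.56]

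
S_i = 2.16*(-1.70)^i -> [2.16, -3.67, 6.24, -10.61, 18.04]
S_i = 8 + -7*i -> [8, 1, -6, -13, -20]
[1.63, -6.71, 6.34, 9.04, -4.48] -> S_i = Random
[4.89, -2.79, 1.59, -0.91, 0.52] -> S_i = 4.89*(-0.57)^i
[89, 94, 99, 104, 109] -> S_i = 89 + 5*i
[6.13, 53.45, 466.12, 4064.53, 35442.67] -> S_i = 6.13*8.72^i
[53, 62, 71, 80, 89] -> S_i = 53 + 9*i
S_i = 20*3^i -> [20, 60, 180, 540, 1620]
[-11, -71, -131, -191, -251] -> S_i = -11 + -60*i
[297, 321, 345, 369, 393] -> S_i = 297 + 24*i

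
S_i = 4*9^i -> [4, 36, 324, 2916, 26244]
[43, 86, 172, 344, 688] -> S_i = 43*2^i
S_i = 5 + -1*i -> [5, 4, 3, 2, 1]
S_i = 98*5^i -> [98, 490, 2450, 12250, 61250]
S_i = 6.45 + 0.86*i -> [6.45, 7.31, 8.17, 9.03, 9.89]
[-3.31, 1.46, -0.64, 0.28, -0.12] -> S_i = -3.31*(-0.44)^i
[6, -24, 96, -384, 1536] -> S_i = 6*-4^i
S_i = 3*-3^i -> [3, -9, 27, -81, 243]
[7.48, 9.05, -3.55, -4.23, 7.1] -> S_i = Random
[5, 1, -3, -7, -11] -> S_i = 5 + -4*i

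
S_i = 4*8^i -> [4, 32, 256, 2048, 16384]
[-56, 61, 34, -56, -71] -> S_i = Random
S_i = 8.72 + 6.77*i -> [8.72, 15.49, 22.26, 29.03, 35.8]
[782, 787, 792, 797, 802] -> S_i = 782 + 5*i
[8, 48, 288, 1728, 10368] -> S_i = 8*6^i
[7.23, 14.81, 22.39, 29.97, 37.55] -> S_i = 7.23 + 7.58*i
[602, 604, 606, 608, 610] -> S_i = 602 + 2*i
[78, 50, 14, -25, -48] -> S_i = Random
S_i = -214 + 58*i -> [-214, -156, -98, -40, 18]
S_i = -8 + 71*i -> [-8, 63, 134, 205, 276]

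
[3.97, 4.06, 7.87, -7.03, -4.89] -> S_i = Random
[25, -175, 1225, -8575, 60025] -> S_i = 25*-7^i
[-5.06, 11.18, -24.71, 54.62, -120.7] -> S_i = -5.06*(-2.21)^i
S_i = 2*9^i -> [2, 18, 162, 1458, 13122]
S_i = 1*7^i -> [1, 7, 49, 343, 2401]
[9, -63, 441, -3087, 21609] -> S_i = 9*-7^i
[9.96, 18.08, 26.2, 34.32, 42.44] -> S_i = 9.96 + 8.12*i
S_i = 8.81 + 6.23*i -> [8.81, 15.04, 21.27, 27.5, 33.73]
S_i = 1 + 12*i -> [1, 13, 25, 37, 49]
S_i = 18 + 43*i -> [18, 61, 104, 147, 190]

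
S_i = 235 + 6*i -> [235, 241, 247, 253, 259]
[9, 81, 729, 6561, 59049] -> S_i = 9*9^i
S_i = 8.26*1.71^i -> [8.26, 14.12, 24.15, 41.3, 70.63]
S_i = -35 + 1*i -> [-35, -34, -33, -32, -31]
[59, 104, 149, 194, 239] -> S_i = 59 + 45*i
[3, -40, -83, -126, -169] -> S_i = 3 + -43*i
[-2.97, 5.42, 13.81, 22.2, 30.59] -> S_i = -2.97 + 8.39*i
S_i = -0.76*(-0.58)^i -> [-0.76, 0.44, -0.26, 0.15, -0.09]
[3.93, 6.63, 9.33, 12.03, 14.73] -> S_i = 3.93 + 2.70*i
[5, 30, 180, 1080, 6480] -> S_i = 5*6^i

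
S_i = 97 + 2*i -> [97, 99, 101, 103, 105]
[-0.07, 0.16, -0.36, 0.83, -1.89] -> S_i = -0.07*(-2.28)^i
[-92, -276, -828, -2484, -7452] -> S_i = -92*3^i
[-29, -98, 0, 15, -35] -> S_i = Random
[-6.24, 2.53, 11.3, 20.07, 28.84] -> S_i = -6.24 + 8.77*i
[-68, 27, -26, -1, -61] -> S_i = Random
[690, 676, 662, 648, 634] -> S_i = 690 + -14*i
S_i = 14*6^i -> [14, 84, 504, 3024, 18144]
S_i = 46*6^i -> [46, 276, 1656, 9936, 59616]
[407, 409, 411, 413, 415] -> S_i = 407 + 2*i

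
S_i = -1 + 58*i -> [-1, 57, 115, 173, 231]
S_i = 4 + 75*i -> [4, 79, 154, 229, 304]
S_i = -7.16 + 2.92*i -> [-7.16, -4.24, -1.32, 1.6, 4.52]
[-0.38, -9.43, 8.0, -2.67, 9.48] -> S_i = Random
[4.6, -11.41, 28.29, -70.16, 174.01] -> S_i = 4.60*(-2.48)^i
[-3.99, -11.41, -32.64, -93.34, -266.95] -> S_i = -3.99*2.86^i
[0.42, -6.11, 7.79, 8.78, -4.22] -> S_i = Random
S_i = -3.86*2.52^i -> [-3.86, -9.73, -24.51, -61.77, -155.66]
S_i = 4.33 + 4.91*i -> [4.33, 9.24, 14.15, 19.06, 23.97]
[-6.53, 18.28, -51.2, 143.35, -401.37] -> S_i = -6.53*(-2.80)^i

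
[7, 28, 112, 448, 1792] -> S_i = 7*4^i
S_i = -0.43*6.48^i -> [-0.43, -2.79, -18.06, -117.0, -758.17]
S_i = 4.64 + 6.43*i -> [4.64, 11.07, 17.5, 23.93, 30.36]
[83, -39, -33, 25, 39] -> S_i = Random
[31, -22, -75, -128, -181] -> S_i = 31 + -53*i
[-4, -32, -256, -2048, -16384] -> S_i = -4*8^i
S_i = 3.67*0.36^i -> [3.67, 1.32, 0.48, 0.17, 0.06]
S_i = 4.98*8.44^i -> [4.98, 42.03, 354.74, 2994.03, 25269.64]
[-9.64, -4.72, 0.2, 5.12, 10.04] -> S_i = -9.64 + 4.92*i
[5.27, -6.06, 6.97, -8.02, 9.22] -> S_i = 5.27*(-1.15)^i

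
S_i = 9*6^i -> [9, 54, 324, 1944, 11664]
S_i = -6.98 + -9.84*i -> [-6.98, -16.82, -26.66, -36.5, -46.34]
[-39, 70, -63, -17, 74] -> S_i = Random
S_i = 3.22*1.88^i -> [3.22, 6.05, 11.38, 21.4, 40.22]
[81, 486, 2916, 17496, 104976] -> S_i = 81*6^i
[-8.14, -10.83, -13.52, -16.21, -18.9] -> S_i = -8.14 + -2.69*i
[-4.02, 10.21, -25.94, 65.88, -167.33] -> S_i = -4.02*(-2.54)^i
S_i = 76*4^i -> [76, 304, 1216, 4864, 19456]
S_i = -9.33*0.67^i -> [-9.33, -6.25, -4.19, -2.81, -1.88]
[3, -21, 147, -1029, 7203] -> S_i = 3*-7^i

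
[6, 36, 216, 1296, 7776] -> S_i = 6*6^i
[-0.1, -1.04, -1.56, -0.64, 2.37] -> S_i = Random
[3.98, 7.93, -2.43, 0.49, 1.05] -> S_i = Random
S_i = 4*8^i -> [4, 32, 256, 2048, 16384]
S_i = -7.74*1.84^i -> [-7.74, -14.24, -26.2, -48.22, -88.72]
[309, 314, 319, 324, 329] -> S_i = 309 + 5*i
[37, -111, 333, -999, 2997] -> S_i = 37*-3^i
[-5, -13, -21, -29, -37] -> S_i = -5 + -8*i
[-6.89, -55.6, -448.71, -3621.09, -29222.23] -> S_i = -6.89*8.07^i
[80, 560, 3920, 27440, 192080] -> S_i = 80*7^i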